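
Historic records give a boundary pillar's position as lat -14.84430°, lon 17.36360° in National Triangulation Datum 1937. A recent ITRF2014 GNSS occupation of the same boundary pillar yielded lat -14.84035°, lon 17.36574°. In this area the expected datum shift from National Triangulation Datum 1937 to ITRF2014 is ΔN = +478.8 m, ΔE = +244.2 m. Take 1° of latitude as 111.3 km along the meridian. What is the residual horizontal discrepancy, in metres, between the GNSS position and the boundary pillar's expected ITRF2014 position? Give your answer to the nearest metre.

Observed coordinate differences: Δφ = +0.00395°, Δλ = +0.00214°.
Converting to metres (1° lat = 111300 m, cos φ = 0.966626): observed ΔN = 439.6 m, observed ΔE = 230.2 m.
Subtracting the expected shift leaves a residual of 439.6 − (478.8) = -39.2 m north and 230.2 − (244.2) = -14.0 m east.
Residual distance = √((-39.2)² + (-14.0)²) = 41.6 m.

42 m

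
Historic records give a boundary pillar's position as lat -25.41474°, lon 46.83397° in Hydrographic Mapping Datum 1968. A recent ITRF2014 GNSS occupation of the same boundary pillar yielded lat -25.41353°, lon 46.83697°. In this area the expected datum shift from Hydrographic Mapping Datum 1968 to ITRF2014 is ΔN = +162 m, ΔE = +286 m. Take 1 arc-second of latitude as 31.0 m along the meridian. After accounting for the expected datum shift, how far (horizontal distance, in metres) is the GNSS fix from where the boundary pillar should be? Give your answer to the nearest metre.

Observed coordinate differences: Δφ = +0.00121°, Δλ = +0.00300°.
Converting to metres (1° lat = 111600 m, cos φ = 0.903225): observed ΔN = 135.0 m, observed ΔE = 302.4 m.
Subtracting the expected shift leaves a residual of 135.0 − (162) = -27.0 m north and 302.4 − (286) = 16.4 m east.
Residual distance = √((-27.0)² + 16.4²) = 31.6 m.

32 m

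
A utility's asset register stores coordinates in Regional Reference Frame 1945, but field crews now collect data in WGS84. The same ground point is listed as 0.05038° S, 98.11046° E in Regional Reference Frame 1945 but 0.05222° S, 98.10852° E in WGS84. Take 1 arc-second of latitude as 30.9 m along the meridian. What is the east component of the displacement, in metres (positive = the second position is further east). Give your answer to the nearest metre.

Δφ = -0.05222° − -0.05038° = -0.00184°; Δλ = 98.10852° − 98.11046° = -0.00194°.
1° of latitude = 3600 × 30.90 = 111240 m.
ΔN = Δφ × 111240 = -204.7 m; ΔE = Δλ × 111240 × cos(-0.05038°) = -0.00194 × 111240 × 1.000000 = -215.8 m.

ΔE = -216 m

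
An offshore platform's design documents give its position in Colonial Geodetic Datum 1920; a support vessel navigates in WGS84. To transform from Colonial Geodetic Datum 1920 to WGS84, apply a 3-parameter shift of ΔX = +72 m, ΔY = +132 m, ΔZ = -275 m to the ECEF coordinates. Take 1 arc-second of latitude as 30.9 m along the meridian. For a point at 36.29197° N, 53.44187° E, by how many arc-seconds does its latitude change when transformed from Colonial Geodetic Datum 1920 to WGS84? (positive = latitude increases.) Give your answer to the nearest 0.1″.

Δφ = -10.0″

sin φ = 0.591900, cos φ = 0.806011, sin λ = 0.803253, cos λ = 0.595638.
North component: ΔN = −sin φ cos λ·ΔX − sin φ sin λ·ΔY + cos φ·ΔZ = −(0.591900)(0.595638)(72) − (0.591900)(0.803253)(132) + (0.806011)(-275) = -309.80 m.
1° of latitude spans 3600 × 30.90 = 111240 m, so Δφ = -309.80 / 111240 × 3600 = -10.026″.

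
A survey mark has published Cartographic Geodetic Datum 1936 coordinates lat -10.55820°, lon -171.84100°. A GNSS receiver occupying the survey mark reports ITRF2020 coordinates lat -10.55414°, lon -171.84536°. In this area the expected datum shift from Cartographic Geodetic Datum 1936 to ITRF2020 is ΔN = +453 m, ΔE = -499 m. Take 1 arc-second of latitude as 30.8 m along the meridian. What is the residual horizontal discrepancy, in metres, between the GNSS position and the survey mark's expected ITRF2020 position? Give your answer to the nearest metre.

24 m

Observed coordinate differences: Δφ = +0.00406°, Δλ = -0.00436°.
Converting to metres (1° lat = 110880 m, cos φ = 0.983069): observed ΔN = 450.2 m, observed ΔE = -475.3 m.
Subtracting the expected shift leaves a residual of 450.2 − (453) = -2.8 m north and -475.3 − (-499) = 23.7 m east.
Residual distance = √((-2.8)² + 23.7²) = 23.9 m.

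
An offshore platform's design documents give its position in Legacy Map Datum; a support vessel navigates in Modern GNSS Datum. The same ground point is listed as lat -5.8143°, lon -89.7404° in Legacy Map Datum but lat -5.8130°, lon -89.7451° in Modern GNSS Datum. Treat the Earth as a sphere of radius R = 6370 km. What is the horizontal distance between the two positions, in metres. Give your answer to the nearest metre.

540 m

Δφ = -5.8130° − -5.8143° = +0.0013°; Δλ = -89.7451° − -89.7404° = -0.0047°.
1° along a meridian = πR/180 = 111177 m.
ΔN = Δφ × 111177 = 144.5 m; ΔE = Δλ × 111177 × cos(-5.8143°) = -0.0047 × 111177 × 0.994855 = -519.8 m.
Distance = √(ΔE² + ΔN²) = √((-519.8)² + 144.5²) = 539.6 m.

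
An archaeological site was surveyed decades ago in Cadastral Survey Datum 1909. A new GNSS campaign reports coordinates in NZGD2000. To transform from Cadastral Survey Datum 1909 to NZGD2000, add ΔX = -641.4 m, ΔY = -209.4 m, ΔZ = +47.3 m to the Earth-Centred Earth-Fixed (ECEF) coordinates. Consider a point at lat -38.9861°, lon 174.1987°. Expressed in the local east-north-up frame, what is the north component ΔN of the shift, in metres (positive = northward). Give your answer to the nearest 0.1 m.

At φ = -38.9861°, λ = 174.1987°: sin φ = -0.629132, cos φ = 0.777299, sin λ = 0.101079, cos λ = -0.994878.
ΔN = −sin φ cos λ·ΔX − sin φ sin λ·ΔY + cos φ·ΔZ = −(-0.629132)(-0.994878)(-641.4) − (-0.629132)(0.101079)(-209.4) + (0.777299)(47.3) = 424.91 m.

ΔN = 424.9 m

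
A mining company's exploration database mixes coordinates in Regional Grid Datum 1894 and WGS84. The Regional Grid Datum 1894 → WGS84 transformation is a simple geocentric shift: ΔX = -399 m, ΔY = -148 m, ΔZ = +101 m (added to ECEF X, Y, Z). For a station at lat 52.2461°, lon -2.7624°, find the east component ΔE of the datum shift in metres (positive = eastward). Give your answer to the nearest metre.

ΔE = -167 m

At φ = 52.2461°, λ = -2.7624°: sin φ = 0.790648, cos φ = 0.612271, sin λ = -0.048194, cos λ = 0.998838.
ΔE = −sin λ·ΔX + cos λ·ΔY = −(-0.048194)·(-399) + (0.998838)·(-148) = -167.06 m.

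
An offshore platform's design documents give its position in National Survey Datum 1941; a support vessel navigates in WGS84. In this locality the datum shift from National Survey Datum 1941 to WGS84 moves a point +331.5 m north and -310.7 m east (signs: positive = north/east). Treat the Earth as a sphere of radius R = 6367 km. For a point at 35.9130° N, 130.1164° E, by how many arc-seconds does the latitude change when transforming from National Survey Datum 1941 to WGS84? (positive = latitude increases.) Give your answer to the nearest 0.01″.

On a sphere of radius R, 1 rad of latitude = R, so Δφ = ΔN / R = 331.5 / 6367000 = 5.2065e-05 rad = 10.739″.

Δφ = 10.74″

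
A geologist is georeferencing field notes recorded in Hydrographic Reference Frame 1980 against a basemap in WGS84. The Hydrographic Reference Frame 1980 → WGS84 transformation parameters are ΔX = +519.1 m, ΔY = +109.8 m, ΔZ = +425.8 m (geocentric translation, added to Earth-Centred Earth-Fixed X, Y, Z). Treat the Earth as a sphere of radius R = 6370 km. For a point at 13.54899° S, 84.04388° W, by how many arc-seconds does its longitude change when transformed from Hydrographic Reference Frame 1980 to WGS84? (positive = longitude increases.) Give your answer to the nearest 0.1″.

Δλ = 17.6″

sin φ = -0.234277, cos φ = 0.972170, sin λ = -0.994602, cos λ = 0.103767.
East component: ΔE = −sin λ·ΔX + cos λ·ΔY = −(-0.994602)(519.1) + (0.103767)(109.8) = 527.69 m.
1° of latitude spans πR/180 = 111177 m; at latitude φ, 1° of longitude spans that × cos φ = 108083.4 m, so Δλ = 527.69 / 108083.4 × 3600 = 17.576″.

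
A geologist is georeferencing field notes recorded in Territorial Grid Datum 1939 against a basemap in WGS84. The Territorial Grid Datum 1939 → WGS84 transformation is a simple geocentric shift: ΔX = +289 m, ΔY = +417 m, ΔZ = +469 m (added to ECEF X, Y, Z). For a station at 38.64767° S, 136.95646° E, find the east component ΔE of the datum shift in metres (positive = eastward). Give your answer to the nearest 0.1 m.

ΔE = -502.0 m

The local east axis at (φ, λ) is (−sin λ, cos λ, 0), so ΔE = −sin(136.95646°)·289 + cos(136.95646°)·417 = -502.02 m.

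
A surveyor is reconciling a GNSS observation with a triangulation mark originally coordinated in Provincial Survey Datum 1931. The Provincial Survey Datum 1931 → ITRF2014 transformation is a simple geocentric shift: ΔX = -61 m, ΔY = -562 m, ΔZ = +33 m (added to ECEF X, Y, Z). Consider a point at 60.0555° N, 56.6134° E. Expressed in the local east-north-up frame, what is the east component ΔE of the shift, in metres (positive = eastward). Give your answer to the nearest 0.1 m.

At φ = 60.0555°, λ = 56.6134°: sin φ = 0.866509, cos φ = 0.499161, sin λ = 0.834977, cos λ = 0.550285.
ΔE = −sin λ·ΔX + cos λ·ΔY = −(0.834977)·(-61) + (0.550285)·(-562) = -258.33 m.

ΔE = -258.3 m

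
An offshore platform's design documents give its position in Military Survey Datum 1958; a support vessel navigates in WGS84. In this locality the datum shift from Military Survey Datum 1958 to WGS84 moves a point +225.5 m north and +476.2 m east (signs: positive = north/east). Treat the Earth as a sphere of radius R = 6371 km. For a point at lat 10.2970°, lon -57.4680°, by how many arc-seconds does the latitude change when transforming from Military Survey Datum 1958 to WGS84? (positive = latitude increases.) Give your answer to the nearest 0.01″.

Δφ = 7.30″

On a sphere of radius R, 1 rad of latitude = R, so Δφ = ΔN / R = 225.5 / 6371000 = 3.5395e-05 rad = 7.301″.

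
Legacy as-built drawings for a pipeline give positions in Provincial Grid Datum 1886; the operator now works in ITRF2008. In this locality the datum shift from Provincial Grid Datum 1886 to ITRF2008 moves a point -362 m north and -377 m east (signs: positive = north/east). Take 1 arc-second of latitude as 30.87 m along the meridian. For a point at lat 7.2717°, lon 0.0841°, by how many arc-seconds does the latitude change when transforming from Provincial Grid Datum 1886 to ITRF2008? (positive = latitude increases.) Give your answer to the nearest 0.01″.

Δφ = -11.73″

1″ of latitude = 30.87 m, so Δφ = -362.0 / 30.87 = -11.727″.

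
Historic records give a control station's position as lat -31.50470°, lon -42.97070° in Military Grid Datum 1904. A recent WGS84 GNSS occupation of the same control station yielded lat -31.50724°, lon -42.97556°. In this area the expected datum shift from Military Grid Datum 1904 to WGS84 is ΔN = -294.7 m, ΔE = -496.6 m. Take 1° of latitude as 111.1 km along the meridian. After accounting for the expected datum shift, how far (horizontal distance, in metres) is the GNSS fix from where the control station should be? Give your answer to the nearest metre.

38 m

Observed coordinate differences: Δφ = -0.00254°, Δλ = -0.00486°.
Converting to metres (1° lat = 111100 m, cos φ = 0.852597): observed ΔN = -282.2 m, observed ΔE = -460.4 m.
Subtracting the expected shift leaves a residual of -282.2 − (-294.7) = 12.5 m north and -460.4 − (-496.6) = 36.2 m east.
Residual distance = √(12.5² + 36.2²) = 38.3 m.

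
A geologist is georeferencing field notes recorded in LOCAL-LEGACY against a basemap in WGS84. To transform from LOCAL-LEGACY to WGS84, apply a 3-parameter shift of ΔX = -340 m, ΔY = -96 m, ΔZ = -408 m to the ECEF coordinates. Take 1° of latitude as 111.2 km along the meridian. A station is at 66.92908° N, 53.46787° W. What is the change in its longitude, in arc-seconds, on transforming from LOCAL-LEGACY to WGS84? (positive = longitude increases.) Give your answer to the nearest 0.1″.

sin φ = 0.920021, cos φ = 0.391870, sin λ = -0.803523, cos λ = 0.595273.
East component: ΔE = −sin λ·ΔX + cos λ·ΔY = −(-0.803523)(-340) + (0.595273)(-96) = -330.34 m.
1° of latitude spans 111200 m; at latitude φ, 1° of longitude spans that × cos φ = 43576.0 m, so Δλ = -330.34 / 43576.0 × 3600 = -27.291″.

Δλ = -27.3″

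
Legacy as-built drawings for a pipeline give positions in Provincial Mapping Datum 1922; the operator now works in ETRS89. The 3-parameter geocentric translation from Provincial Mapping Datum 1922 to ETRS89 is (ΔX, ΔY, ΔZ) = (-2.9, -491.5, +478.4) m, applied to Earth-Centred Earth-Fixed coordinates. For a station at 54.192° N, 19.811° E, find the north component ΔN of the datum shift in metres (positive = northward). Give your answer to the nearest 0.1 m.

The local north axis is (−sin φ cos λ, −sin φ sin λ, cos φ), giving ΔN = 2.213 + 135.092 + 279.898 = 417.20 m.

ΔN = 417.2 m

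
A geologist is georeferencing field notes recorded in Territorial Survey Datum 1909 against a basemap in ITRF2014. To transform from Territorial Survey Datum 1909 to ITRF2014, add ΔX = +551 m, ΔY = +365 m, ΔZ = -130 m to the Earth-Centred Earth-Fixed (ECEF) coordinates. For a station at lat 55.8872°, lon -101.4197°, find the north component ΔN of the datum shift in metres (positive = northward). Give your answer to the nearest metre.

ΔN = 314 m

The local north axis is (−sin φ cos λ, −sin φ sin λ, cos φ), giving ΔN = 90.323 + 296.214 − 72.907 = 313.63 m.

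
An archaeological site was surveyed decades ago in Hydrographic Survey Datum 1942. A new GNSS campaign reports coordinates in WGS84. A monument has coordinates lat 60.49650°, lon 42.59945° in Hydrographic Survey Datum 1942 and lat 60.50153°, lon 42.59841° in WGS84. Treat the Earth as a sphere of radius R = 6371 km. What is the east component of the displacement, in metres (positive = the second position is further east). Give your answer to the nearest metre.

Δφ = 60.50153° − 60.49650° = +0.00503°; Δλ = 42.59841° − 42.59945° = -0.00104°.
1° along a meridian = πR/180 = 111195 m.
ΔN = Δφ × 111195 = 559.3 m; ΔE = Δλ × 111195 × cos(60.49650°) = -0.00104 × 111195 × 0.492477 = -57.0 m.

ΔE = -57 m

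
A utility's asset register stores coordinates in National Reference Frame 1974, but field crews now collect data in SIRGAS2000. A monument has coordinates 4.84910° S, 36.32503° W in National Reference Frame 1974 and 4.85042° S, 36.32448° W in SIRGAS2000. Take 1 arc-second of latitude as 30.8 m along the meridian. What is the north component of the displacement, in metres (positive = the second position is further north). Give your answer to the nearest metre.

Δφ = -4.85042° − -4.84910° = -0.00132°; Δλ = -36.32448° − -36.32503° = +0.00055°.
1° of latitude = 3600 × 30.80 = 110880 m.
ΔN = Δφ × 110880 = -146.4 m; ΔE = Δλ × 110880 × cos(-4.84910°) = +0.00055 × 110880 × 0.996421 = 60.8 m.

ΔN = -146 m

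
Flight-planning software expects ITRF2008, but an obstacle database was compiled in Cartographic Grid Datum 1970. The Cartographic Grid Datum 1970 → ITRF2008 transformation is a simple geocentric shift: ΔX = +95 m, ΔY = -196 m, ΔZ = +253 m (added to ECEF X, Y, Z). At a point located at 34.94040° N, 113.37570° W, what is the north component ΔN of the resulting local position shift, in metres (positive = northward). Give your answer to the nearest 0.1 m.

At φ = 34.94040°, λ = -113.37570°: sin φ = 0.572724, cos φ = 0.819748, sin λ = -0.917923, cos λ = -0.396759.
ΔN = −sin φ cos λ·ΔX − sin φ sin λ·ΔY + cos φ·ΔZ = −(0.572724)(-0.396759)(95) − (0.572724)(-0.917923)(-196) + (0.819748)(253) = 125.94 m.

ΔN = 125.9 m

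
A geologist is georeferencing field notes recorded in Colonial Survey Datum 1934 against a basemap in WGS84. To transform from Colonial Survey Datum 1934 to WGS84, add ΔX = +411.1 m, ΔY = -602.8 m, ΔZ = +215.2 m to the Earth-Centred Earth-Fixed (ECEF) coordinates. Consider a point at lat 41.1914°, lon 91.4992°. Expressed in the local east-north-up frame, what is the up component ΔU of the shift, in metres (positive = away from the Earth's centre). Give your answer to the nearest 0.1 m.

ΔU = -319.8 m

The local up (radial) axis is (cos φ cos λ, cos φ sin λ, sin φ), giving ΔU = -8.094 − 453.460 + 141.726 = -319.83 m.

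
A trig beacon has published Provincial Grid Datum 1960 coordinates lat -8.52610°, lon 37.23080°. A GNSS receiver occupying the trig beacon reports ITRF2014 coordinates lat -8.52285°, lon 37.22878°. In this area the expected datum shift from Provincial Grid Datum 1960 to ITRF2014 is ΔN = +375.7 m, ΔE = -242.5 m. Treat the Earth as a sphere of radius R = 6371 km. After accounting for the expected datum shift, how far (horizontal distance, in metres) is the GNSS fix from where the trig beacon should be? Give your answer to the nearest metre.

25 m

Observed coordinate differences: Δφ = +0.00325°, Δλ = -0.00202°.
Converting to metres (1° lat = 111195 m, cos φ = 0.988948): observed ΔN = 361.4 m, observed ΔE = -222.1 m.
Subtracting the expected shift leaves a residual of 361.4 − (375.7) = -14.3 m north and -222.1 − (-242.5) = 20.4 m east.
Residual distance = √((-14.3)² + 20.4²) = 24.9 m.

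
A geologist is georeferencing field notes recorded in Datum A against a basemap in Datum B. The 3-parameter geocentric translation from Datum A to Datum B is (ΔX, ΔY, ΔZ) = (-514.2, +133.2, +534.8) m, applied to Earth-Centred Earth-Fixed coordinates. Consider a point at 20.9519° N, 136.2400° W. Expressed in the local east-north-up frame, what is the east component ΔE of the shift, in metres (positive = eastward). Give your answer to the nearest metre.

At φ = 20.9519°, λ = -136.2400°: sin φ = 0.357584, cos φ = 0.933881, sin λ = -0.691639, cos λ = -0.722243.
ΔE = −sin λ·ΔX + cos λ·ΔY = −(-0.691639)·(-514.2) + (-0.722243)·(133.2) = -451.84 m.

ΔE = -452 m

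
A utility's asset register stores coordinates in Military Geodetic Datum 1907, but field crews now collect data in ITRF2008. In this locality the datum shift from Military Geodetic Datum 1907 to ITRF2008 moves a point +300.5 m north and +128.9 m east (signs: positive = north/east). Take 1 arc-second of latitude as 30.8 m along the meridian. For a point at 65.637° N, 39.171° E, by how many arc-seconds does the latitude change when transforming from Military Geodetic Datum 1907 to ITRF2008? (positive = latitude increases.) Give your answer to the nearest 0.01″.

Δφ = 9.76″

1″ of latitude = 30.80 m, so Δφ = 300.5 / 30.80 = 9.756″.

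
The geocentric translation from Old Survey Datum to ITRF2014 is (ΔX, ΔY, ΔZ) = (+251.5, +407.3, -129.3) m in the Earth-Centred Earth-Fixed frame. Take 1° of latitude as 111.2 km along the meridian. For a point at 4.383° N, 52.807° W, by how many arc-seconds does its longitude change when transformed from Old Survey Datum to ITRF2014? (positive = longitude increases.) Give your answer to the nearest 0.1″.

Δλ = 14.5″

sin φ = 0.076423, cos φ = 0.997075, sin λ = -0.796604, cos λ = 0.604502.
East component: ΔE = −sin λ·ΔX + cos λ·ΔY = −(-0.796604)(251.5) + (0.604502)(407.3) = 446.56 m.
1° of latitude spans 111200 m; at latitude φ, 1° of longitude spans that × cos φ = 110874.8 m, so Δλ = 446.56 / 110874.8 × 3600 = 14.499″.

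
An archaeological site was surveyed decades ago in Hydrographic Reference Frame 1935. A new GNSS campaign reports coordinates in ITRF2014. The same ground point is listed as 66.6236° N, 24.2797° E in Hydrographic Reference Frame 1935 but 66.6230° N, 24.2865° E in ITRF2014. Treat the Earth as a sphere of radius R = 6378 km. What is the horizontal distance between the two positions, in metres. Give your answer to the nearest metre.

308 m

Δφ = 66.6230° − 66.6236° = -0.0006°; Δλ = 24.2865° − 24.2797° = +0.0068°.
1° along a meridian = πR/180 = 111317 m.
ΔN = Δφ × 111317 = -66.8 m; ΔE = Δλ × 111317 × cos(66.6236°) = +0.0068 × 111317 × 0.396770 = 300.3 m.
Distance = √(ΔE² + ΔN²) = √(300.3² + (-66.8)²) = 307.7 m.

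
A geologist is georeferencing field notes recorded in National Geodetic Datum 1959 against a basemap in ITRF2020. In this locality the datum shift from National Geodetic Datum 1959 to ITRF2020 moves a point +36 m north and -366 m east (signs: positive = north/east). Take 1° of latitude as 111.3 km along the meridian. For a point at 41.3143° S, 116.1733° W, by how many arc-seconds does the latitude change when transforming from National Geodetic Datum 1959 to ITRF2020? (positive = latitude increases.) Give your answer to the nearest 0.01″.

Δφ = 1.16″

1° of latitude = 111.3 km, so Δφ = 36.0 / 111300 = 0.0003235° = 1.164″.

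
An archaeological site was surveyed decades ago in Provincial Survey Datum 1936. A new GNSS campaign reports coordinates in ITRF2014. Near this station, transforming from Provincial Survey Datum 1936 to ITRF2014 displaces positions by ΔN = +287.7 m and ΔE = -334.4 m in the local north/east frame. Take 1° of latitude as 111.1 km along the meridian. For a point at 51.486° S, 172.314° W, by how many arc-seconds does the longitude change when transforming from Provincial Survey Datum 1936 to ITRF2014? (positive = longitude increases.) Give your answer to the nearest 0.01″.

At latitude -51.486°, cos φ = 0.622706.
1° of longitude at this latitude = 111.1 × cos φ = 69.18 km, so Δλ = -334.4 / 69182.6 = -0.0048336° = -17.401″.

Δλ = -17.40″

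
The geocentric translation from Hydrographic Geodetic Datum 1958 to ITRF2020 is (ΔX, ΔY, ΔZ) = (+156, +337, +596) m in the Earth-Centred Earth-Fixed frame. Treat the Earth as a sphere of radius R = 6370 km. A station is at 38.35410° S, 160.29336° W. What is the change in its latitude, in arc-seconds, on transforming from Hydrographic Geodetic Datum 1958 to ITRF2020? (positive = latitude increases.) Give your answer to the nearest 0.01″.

Δφ = 9.90″

sin φ = -0.620520, cos φ = 0.784191, sin λ = -0.337204, cos λ = -0.941431.
North component: ΔN = −sin φ cos λ·ΔX − sin φ sin λ·ΔY + cos φ·ΔZ = −(-0.620520)(-0.941431)(156) − (-0.620520)(-0.337204)(337) + (0.784191)(596) = 305.73 m.
1° of latitude spans πR/180 = 111177 m, so Δφ = 305.73 / 111177 × 3600 = 9.900″.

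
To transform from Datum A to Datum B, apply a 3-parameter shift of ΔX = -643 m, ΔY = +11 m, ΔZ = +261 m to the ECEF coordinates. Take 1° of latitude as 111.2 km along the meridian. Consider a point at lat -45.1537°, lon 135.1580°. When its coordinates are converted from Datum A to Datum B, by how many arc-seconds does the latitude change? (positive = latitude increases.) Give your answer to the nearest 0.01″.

Δφ = 16.60″

sin φ = -0.709001, cos φ = 0.705207, sin λ = 0.705154, cos λ = -0.709054.
North component: ΔN = −sin φ cos λ·ΔX − sin φ sin λ·ΔY + cos φ·ΔZ = −(-0.709001)(-0.709054)(-643) − (-0.709001)(0.705154)(11) + (0.705207)(261) = 512.81 m.
1° of latitude spans 111200 m, so Δφ = 512.81 / 111200 × 3600 = 16.602″.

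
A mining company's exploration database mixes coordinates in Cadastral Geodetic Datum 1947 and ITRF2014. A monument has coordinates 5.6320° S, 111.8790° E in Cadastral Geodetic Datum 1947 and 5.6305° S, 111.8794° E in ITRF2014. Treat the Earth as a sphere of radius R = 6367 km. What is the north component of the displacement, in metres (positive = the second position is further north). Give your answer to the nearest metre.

Δφ = -5.6305° − -5.6320° = +0.0015°; Δλ = 111.8794° − 111.8790° = +0.0004°.
1° along a meridian = πR/180 = 111125 m.
ΔN = Δφ × 111125 = 166.7 m; ΔE = Δλ × 111125 × cos(-5.6320°) = +0.0004 × 111125 × 0.995173 = 44.2 m.

ΔN = 167 m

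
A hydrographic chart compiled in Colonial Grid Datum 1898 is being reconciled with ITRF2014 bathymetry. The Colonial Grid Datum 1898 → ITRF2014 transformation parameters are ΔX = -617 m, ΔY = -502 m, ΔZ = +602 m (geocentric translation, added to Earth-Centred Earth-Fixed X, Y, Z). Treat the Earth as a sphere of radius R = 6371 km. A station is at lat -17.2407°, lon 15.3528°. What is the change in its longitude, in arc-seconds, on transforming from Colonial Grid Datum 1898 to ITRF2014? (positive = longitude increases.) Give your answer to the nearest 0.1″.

sin φ = -0.296387, cos φ = 0.955068, sin λ = 0.264762, cos λ = 0.964314.
East component: ΔE = −sin λ·ΔX + cos λ·ΔY = −(0.264762)(-617) + (0.964314)(-502) = -320.73 m.
1° of latitude spans πR/180 = 111195 m; at latitude φ, 1° of longitude spans that × cos φ = 106198.7 m, so Δλ = -320.73 / 106198.7 × 3600 = -10.872″.

Δλ = -10.9″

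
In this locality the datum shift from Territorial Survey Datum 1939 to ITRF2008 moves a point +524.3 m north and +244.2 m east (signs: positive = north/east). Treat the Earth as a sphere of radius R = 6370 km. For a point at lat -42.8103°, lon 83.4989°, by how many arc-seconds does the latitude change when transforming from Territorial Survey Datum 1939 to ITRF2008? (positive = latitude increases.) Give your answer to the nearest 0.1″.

Δφ = 17.0″

On a sphere of radius R, 1 rad of latitude = R, so Δφ = ΔN / R = 524.3 / 6370000 = 8.2308e-05 rad = 16.977″.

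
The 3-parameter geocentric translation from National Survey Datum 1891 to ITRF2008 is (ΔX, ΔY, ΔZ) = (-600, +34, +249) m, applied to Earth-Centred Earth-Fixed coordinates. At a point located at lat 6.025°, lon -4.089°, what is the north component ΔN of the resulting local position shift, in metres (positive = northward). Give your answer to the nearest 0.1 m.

The local north axis is (−sin φ cos λ, −sin φ sin λ, cos φ), giving ΔN = 62.817 + 0.254 + 247.625 = 310.70 m.

ΔN = 310.7 m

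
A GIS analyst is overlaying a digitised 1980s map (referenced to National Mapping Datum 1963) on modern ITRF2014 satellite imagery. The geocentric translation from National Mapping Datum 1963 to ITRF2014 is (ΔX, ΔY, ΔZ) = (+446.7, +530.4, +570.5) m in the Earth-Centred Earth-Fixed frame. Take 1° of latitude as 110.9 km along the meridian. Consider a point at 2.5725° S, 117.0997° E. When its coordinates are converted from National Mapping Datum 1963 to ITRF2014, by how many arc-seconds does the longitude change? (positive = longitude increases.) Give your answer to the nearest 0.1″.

Δλ = -20.8″

sin φ = -0.044884, cos φ = 0.998992, sin λ = 0.890215, cos λ = -0.455540.
East component: ΔE = −sin λ·ΔX + cos λ·ΔY = −(0.890215)(446.7) + (-0.455540)(530.4) = -639.28 m.
1° of latitude spans 110900 m; at latitude φ, 1° of longitude spans that × cos φ = 110788.2 m, so Δλ = -639.28 / 110788.2 × 3600 = -20.773″.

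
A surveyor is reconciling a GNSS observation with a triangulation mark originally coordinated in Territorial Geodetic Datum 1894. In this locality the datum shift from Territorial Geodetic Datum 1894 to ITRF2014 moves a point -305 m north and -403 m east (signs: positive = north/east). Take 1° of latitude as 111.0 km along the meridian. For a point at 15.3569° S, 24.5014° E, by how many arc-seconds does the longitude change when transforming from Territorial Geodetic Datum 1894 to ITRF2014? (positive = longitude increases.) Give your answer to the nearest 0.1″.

At latitude -15.3569°, cos φ = 0.964295.
1° of longitude at this latitude = 111.0 × cos φ = 107.04 km, so Δλ = -403.0 / 107036.7 = -0.0037651° = -13.554″.

Δλ = -13.6″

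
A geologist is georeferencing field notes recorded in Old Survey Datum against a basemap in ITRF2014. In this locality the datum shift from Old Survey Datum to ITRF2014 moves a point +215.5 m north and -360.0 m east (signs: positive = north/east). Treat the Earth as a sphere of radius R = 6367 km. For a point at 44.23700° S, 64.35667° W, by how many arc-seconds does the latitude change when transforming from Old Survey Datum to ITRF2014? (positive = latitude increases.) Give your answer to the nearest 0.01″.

Δφ = 6.98″

On a sphere of radius R, 1 rad of latitude = R, so Δφ = ΔN / R = 215.5 / 6367000 = 3.3846e-05 rad = 6.981″.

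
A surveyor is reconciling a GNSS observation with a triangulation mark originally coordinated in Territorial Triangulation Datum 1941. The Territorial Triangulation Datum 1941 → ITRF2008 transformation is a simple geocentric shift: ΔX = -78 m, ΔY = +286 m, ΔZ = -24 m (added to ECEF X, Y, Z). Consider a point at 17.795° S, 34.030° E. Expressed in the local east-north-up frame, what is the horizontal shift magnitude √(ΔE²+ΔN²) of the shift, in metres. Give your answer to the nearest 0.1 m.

The local east axis at (φ, λ) is (−sin λ, cos λ, 0), so ΔE = −sin(34.030°)·(-78) + cos(34.030°)·286 = 280.67 m.
The local north axis is (−sin φ cos λ, −sin φ sin λ, cos φ), giving ΔN = -19.755 + 48.914 − 22.852 = 6.31 m.
Horizontal magnitude = √(ΔE² + ΔN²) = √(280.67² + 6.31²) = 280.74 m.

280.7 m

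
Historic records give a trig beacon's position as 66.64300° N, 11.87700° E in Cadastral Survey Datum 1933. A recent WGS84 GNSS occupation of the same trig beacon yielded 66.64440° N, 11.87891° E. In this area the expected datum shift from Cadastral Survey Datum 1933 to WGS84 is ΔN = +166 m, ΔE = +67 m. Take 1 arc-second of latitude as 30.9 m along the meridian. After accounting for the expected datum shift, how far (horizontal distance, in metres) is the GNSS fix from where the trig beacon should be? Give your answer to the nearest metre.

20 m

Observed coordinate differences: Δφ = +0.00140°, Δλ = +0.00191°.
Converting to metres (1° lat = 111240 m, cos φ = 0.396459): observed ΔN = 155.7 m, observed ΔE = 84.2 m.
Subtracting the expected shift leaves a residual of 155.7 − (166) = -10.3 m north and 84.2 − (67) = 17.2 m east.
Residual distance = √((-10.3)² + 17.2²) = 20.1 m.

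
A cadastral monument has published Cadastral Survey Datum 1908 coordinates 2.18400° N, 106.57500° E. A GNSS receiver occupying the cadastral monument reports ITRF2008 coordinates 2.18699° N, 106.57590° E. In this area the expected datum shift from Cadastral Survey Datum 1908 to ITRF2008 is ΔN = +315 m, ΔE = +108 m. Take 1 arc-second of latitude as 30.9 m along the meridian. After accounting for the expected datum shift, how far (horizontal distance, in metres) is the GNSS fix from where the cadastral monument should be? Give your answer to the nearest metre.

19 m

Observed coordinate differences: Δφ = +0.00299°, Δλ = +0.00090°.
Converting to metres (1° lat = 111240 m, cos φ = 0.999274): observed ΔN = 332.6 m, observed ΔE = 100.0 m.
Subtracting the expected shift leaves a residual of 332.6 − (315) = 17.6 m north and 100.0 − (108) = -8.0 m east.
Residual distance = √(17.6² + (-8.0)²) = 19.3 m.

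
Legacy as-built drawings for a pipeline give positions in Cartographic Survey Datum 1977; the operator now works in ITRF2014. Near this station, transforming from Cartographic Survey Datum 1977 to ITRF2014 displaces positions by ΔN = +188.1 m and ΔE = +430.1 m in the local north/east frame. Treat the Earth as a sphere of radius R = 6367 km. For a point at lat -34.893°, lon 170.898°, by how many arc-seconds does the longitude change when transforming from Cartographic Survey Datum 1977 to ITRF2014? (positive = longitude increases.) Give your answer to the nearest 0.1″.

Δλ = 17.0″

At latitude -34.893°, cos φ = 0.820222.
One radian of longitude at latitude φ spans R cos φ, so Δλ = ΔE / (R cos φ) = 430.1 / (6367000 × 0.820222) = 8.2358e-05 rad = 16.987″.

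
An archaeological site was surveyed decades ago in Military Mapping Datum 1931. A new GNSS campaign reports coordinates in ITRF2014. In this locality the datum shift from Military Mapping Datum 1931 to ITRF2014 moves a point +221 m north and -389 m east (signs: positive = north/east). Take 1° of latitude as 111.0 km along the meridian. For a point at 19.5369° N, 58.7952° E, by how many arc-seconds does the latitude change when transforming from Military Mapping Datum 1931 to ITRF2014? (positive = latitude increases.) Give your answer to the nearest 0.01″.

Δφ = 7.17″

1° of latitude = 111.0 km, so Δφ = 221.0 / 111000 = 0.0019910° = 7.168″.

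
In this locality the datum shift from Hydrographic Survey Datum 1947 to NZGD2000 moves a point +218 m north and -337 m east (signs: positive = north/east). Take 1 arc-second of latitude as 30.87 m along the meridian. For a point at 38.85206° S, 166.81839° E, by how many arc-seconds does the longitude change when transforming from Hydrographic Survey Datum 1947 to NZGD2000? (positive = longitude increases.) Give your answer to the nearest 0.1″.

Δλ = -14.0″

At latitude -38.85206°, cos φ = 0.778768.
1″ of longitude at this latitude = 30.87 × cos φ = 24.0406 m, so Δλ = -337.0 / 24.0406 = -14.018″.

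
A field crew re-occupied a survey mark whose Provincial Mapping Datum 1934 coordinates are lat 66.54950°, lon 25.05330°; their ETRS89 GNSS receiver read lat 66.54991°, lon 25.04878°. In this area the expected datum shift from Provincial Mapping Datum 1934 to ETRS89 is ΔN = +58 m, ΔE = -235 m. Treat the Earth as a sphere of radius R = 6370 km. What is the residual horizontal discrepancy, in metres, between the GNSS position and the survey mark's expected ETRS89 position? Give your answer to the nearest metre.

Observed coordinate differences: Δφ = +0.00041°, Δλ = -0.00452°.
Converting to metres (1° lat = 111177 m, cos φ = 0.397957): observed ΔN = 45.6 m, observed ΔE = -200.0 m.
Subtracting the expected shift leaves a residual of 45.6 − (58) = -12.4 m north and -200.0 − (-235) = 35.0 m east.
Residual distance = √((-12.4)² + 35.0²) = 37.2 m.

37 m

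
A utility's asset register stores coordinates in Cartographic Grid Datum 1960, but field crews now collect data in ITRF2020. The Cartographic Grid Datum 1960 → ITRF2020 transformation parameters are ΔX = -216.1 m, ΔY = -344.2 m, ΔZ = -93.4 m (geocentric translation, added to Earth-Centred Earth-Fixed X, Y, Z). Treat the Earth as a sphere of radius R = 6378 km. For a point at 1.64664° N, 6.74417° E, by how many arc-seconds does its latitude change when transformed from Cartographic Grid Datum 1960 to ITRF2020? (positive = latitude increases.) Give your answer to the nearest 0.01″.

Δφ = -2.78″

sin φ = 0.028735, cos φ = 0.999587, sin λ = 0.117436, cos λ = 0.993080.
North component: ΔN = −sin φ cos λ·ΔX − sin φ sin λ·ΔY + cos φ·ΔZ = −(0.028735)(0.993080)(-216.1) − (0.028735)(0.117436)(-344.2) + (0.999587)(-93.4) = -86.03 m.
1° of latitude spans πR/180 = 111317 m, so Δφ = -86.03 / 111317 × 3600 = -2.782″.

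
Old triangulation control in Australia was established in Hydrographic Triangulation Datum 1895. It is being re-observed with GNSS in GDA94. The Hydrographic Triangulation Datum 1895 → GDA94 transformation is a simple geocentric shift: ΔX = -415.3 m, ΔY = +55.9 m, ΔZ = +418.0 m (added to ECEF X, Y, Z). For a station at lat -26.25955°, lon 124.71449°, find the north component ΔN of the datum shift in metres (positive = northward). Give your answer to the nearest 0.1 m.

ΔN = 499.8 m

At φ = -26.25955°, λ = 124.71449°: sin φ = -0.442438, cos φ = 0.896799, sin λ = 0.822000, cos λ = -0.569487.
ΔN = −sin φ cos λ·ΔX − sin φ sin λ·ΔY + cos φ·ΔZ = −(-0.442438)(-0.569487)(-415.3) − (-0.442438)(0.822000)(55.9) + (0.896799)(418.0) = 499.83 m.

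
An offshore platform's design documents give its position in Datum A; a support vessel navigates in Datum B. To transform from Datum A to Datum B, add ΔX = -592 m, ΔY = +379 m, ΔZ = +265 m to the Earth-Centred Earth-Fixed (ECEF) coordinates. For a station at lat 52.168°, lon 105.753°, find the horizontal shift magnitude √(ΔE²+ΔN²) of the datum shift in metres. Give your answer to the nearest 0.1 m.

At φ = 52.168°, λ = 105.753°: sin φ = 0.789813, cos φ = 0.613348, sin λ = 0.962441, cos λ = -0.271491.
ΔE = −sin λ·ΔX + cos λ·ΔY = −(0.962441)·(-592) + (-0.271491)·(379) = 466.87 m.
ΔN = −sin φ cos λ·ΔX − sin φ sin λ·ΔY + cos φ·ΔZ = −(0.789813)(-0.271491)(-592) − (0.789813)(0.962441)(379) + (0.613348)(265) = -252.50 m.
Horizontal magnitude = √(ΔE² + ΔN²) = √(466.87² + (-252.50)²) = 530.78 m.

530.8 m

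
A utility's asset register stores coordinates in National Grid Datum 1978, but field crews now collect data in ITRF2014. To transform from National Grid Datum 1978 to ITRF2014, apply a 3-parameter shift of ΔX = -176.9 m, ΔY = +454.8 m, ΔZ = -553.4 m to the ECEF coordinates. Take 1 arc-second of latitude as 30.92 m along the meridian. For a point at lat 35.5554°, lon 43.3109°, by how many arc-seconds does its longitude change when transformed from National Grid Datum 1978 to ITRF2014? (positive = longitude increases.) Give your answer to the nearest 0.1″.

sin φ = 0.581490, cos φ = 0.813554, sin λ = 0.685957, cos λ = 0.727642.
East component: ΔE = −sin λ·ΔX + cos λ·ΔY = −(0.685957)(-176.9) + (0.727642)(454.8) = 452.28 m.
1° of latitude spans 3600 × 30.92 = 111312 m; at latitude φ, 1° of longitude spans that × cos φ = 90558.3 m, so Δλ = 452.28 / 90558.3 × 3600 = 17.980″.

Δλ = 18.0″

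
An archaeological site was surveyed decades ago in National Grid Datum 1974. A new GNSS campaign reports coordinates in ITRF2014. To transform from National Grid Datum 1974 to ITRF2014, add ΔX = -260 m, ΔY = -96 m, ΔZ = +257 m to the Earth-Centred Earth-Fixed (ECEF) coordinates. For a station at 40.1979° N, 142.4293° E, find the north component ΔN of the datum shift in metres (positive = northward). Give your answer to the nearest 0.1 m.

ΔN = 101.1 m

At φ = 40.1979°, λ = 142.4293°: sin φ = 0.645430, cos φ = 0.763820, sin λ = 0.609740, cos λ = -0.792602.
ΔN = −sin φ cos λ·ΔX − sin φ sin λ·ΔY + cos φ·ΔZ = −(0.645430)(-0.792602)(-260) − (0.645430)(0.609740)(-96) + (0.763820)(257) = 101.07 m.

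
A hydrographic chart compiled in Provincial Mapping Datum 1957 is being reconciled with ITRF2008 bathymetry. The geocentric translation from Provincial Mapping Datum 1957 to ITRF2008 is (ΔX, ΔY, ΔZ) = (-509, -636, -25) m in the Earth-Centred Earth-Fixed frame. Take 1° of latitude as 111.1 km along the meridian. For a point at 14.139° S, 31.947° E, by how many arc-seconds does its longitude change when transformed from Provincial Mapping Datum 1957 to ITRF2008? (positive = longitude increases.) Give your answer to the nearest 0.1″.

Δλ = -9.0″

sin φ = -0.244275, cos φ = 0.969706, sin λ = 0.529135, cos λ = 0.848538.
East component: ΔE = −sin λ·ΔX + cos λ·ΔY = −(0.529135)(-509) + (0.848538)(-636) = -270.34 m.
1° of latitude spans 111100 m; at latitude φ, 1° of longitude spans that × cos φ = 107734.3 m, so Δλ = -270.34 / 107734.3 × 3600 = -9.034″.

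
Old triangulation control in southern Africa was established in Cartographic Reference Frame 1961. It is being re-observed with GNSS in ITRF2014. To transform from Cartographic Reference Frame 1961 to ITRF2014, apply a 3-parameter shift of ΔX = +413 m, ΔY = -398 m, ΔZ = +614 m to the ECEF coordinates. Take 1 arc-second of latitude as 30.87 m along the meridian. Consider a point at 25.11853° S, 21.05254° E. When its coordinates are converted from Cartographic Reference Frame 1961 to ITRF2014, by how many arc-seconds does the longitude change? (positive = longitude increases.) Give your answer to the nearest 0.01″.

sin φ = -0.424492, cos φ = 0.905432, sin λ = 0.359224, cos λ = 0.933251.
East component: ΔE = −sin λ·ΔX + cos λ·ΔY = −(0.359224)(413) + (0.933251)(-398) = -519.79 m.
1° of latitude spans 3600 × 30.87 = 111132 m; at latitude φ, 1° of longitude spans that × cos φ = 100622.4 m, so Δλ = -519.79 / 100622.4 × 3600 = -18.597″.

Δλ = -18.60″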